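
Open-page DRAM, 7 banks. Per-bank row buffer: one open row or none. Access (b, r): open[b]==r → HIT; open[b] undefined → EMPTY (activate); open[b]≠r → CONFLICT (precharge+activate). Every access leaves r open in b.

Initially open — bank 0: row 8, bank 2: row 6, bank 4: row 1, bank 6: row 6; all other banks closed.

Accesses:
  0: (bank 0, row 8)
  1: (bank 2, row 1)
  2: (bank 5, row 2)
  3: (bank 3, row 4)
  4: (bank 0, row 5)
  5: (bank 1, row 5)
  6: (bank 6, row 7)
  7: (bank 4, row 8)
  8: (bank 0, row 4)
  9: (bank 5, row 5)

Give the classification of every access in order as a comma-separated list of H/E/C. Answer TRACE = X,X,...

TRACE = H,C,E,E,C,E,C,C,C,C

step 0: bank0 8->8 [HIT]
step 1: bank2 6->1 [CONFLICT]
step 2: bank5 None->2 [EMPTY]
step 3: bank3 None->4 [EMPTY]
step 4: bank0 8->5 [CONFLICT]
step 5: bank1 None->5 [EMPTY]
step 6: bank6 6->7 [CONFLICT]
step 7: bank4 1->8 [CONFLICT]
step 8: bank0 5->4 [CONFLICT]
step 9: bank5 2->5 [CONFLICT]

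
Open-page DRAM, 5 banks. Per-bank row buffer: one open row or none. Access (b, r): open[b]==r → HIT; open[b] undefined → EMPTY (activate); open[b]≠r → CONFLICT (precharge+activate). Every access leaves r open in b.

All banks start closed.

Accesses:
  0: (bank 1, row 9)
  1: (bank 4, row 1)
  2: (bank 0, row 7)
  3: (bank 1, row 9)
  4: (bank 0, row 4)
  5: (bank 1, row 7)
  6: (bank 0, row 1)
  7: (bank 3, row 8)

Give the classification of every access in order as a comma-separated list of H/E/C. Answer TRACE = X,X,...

0: bank 1 row 9 — prev None → EMPTY
1: bank 4 row 1 — prev None → EMPTY
2: bank 0 row 7 — prev None → EMPTY
3: bank 1 row 9 — prev 9 → HIT
4: bank 0 row 4 — prev 7 → CONFLICT
5: bank 1 row 7 — prev 9 → CONFLICT
6: bank 0 row 1 — prev 4 → CONFLICT
7: bank 3 row 8 — prev None → EMPTY

TRACE = E,E,E,H,C,C,C,E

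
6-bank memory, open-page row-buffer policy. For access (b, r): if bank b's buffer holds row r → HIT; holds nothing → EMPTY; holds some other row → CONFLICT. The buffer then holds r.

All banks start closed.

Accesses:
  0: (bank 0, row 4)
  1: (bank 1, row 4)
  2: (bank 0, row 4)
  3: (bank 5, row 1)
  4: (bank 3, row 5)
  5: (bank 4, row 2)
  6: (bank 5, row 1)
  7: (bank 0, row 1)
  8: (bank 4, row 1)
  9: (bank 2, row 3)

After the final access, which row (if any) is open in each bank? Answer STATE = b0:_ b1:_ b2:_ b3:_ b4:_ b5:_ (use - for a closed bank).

#0 (0,4) E
#1 (1,4) E
#2 (0,4) H  (was 4)
#3 (5,1) E
#4 (3,5) E
#5 (4,2) E
#6 (5,1) H  (was 1)
#7 (0,1) C  (was 4)
#8 (4,1) C  (was 2)
#9 (2,3) E

STATE = b0:1 b1:4 b2:3 b3:5 b4:1 b5:1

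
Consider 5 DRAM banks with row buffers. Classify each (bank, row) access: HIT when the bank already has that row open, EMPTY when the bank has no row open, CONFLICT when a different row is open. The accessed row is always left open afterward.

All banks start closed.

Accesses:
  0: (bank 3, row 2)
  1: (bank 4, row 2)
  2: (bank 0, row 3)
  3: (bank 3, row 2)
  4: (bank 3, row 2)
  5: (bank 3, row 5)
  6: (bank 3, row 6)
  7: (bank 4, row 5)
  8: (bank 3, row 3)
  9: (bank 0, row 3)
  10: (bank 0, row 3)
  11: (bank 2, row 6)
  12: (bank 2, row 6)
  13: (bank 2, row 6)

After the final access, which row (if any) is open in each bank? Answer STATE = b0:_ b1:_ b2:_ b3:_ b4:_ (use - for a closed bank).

STATE = b0:3 b1:- b2:6 b3:3 b4:5

  [0] b3 r2: no row ⇒ E
  [1] b4 r2: no row ⇒ E
  [2] b0 r3: no row ⇒ E
  [3] b3 r2: had r2 ⇒ H
  [4] b3 r2: had r2 ⇒ H
  [5] b3 r5: had r2 ⇒ C
  [6] b3 r6: had r5 ⇒ C
  [7] b4 r5: had r2 ⇒ C
  [8] b3 r3: had r6 ⇒ C
  [9] b0 r3: had r3 ⇒ H
  [10] b0 r3: had r3 ⇒ H
  [11] b2 r6: no row ⇒ E
  [12] b2 r6: had r6 ⇒ H
  [13] b2 r6: had r6 ⇒ H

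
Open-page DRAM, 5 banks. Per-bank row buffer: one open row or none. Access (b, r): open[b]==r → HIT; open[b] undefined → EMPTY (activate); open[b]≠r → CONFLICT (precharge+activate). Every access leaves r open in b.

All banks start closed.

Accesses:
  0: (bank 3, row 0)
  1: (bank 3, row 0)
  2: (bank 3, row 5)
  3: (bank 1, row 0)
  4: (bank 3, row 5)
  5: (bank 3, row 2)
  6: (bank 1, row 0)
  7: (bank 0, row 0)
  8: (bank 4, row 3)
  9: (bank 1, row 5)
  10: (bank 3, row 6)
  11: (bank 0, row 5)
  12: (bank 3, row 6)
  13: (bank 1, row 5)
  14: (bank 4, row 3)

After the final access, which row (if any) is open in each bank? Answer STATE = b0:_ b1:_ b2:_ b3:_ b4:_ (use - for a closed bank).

#0 (3,0) E
#1 (3,0) H  (was 0)
#2 (3,5) C  (was 0)
#3 (1,0) E
#4 (3,5) H  (was 5)
#5 (3,2) C  (was 5)
#6 (1,0) H  (was 0)
#7 (0,0) E
#8 (4,3) E
#9 (1,5) C  (was 0)
#10 (3,6) C  (was 2)
#11 (0,5) C  (was 0)
#12 (3,6) H  (was 6)
#13 (1,5) H  (was 5)
#14 (4,3) H  (was 3)

STATE = b0:5 b1:5 b2:- b3:6 b4:3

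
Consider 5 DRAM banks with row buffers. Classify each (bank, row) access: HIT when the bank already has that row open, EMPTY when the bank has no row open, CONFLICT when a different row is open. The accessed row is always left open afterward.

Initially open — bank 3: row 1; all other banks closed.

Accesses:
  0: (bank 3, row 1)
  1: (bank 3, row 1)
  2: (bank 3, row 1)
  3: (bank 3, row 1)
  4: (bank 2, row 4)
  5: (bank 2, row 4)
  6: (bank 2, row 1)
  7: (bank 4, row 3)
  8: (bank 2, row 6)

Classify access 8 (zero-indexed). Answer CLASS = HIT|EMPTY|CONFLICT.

  [0] b3 r1: had r1 ⇒ H
  [1] b3 r1: had r1 ⇒ H
  [2] b3 r1: had r1 ⇒ H
  [3] b3 r1: had r1 ⇒ H
  [4] b2 r4: no row ⇒ E
  [5] b2 r4: had r4 ⇒ H
  [6] b2 r1: had r4 ⇒ C
  [7] b4 r3: no row ⇒ E
  [8] b2 r6: had r1 ⇒ C

CLASS = CONFLICT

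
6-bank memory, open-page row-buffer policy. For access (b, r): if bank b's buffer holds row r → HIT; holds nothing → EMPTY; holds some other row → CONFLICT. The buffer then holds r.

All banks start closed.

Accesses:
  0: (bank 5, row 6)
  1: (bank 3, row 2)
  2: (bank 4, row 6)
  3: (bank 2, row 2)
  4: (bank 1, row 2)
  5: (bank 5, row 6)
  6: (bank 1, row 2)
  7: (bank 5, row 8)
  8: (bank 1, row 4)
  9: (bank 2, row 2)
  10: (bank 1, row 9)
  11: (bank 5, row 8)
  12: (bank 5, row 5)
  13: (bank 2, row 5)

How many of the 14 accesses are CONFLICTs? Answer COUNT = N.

#0 (5,6) E
#1 (3,2) E
#2 (4,6) E
#3 (2,2) E
#4 (1,2) E
#5 (5,6) H  (was 6)
#6 (1,2) H  (was 2)
#7 (5,8) C  (was 6)
#8 (1,4) C  (was 2)
#9 (2,2) H  (was 2)
#10 (1,9) C  (was 4)
#11 (5,8) H  (was 8)
#12 (5,5) C  (was 8)
#13 (2,5) C  (was 2)

COUNT = 5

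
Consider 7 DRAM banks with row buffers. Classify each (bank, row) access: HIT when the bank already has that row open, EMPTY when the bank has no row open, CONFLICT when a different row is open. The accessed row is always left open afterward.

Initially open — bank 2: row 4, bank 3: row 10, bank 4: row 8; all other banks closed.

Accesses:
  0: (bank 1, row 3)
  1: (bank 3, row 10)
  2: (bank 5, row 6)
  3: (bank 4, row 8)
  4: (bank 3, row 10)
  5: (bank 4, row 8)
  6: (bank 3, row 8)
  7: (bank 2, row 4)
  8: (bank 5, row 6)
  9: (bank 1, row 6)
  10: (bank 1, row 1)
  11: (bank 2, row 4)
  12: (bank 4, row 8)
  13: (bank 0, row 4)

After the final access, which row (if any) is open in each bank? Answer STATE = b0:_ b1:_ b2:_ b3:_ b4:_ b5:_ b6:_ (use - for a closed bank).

STATE = b0:4 b1:1 b2:4 b3:8 b4:8 b5:6 b6:-

  [0] b1 r3: no row ⇒ E
  [1] b3 r10: had r10 ⇒ H
  [2] b5 r6: no row ⇒ E
  [3] b4 r8: had r8 ⇒ H
  [4] b3 r10: had r10 ⇒ H
  [5] b4 r8: had r8 ⇒ H
  [6] b3 r8: had r10 ⇒ C
  [7] b2 r4: had r4 ⇒ H
  [8] b5 r6: had r6 ⇒ H
  [9] b1 r6: had r3 ⇒ C
  [10] b1 r1: had r6 ⇒ C
  [11] b2 r4: had r4 ⇒ H
  [12] b4 r8: had r8 ⇒ H
  [13] b0 r4: no row ⇒ E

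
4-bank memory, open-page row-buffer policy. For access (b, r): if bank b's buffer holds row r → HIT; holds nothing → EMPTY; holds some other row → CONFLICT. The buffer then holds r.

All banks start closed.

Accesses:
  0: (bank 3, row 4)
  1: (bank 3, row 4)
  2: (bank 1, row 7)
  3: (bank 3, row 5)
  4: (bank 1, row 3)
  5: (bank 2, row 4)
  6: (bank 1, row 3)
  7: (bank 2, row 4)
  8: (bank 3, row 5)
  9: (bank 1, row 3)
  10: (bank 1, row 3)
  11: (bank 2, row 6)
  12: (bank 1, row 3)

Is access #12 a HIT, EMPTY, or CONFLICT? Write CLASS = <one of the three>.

step 0: bank3 None->4 [EMPTY]
step 1: bank3 4->4 [HIT]
step 2: bank1 None->7 [EMPTY]
step 3: bank3 4->5 [CONFLICT]
step 4: bank1 7->3 [CONFLICT]
step 5: bank2 None->4 [EMPTY]
step 6: bank1 3->3 [HIT]
step 7: bank2 4->4 [HIT]
step 8: bank3 5->5 [HIT]
step 9: bank1 3->3 [HIT]
step 10: bank1 3->3 [HIT]
step 11: bank2 4->6 [CONFLICT]
step 12: bank1 3->3 [HIT]

CLASS = HIT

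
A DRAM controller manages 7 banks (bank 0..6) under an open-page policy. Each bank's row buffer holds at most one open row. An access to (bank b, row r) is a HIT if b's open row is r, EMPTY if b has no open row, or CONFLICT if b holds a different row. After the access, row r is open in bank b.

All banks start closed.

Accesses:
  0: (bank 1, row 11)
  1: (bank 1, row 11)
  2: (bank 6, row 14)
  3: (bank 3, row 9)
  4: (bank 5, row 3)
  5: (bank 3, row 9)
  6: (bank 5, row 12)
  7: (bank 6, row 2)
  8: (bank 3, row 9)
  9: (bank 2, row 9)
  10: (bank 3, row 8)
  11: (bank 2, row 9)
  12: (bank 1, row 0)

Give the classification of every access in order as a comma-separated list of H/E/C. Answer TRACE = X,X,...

step 0: bank1 None->11 [EMPTY]
step 1: bank1 11->11 [HIT]
step 2: bank6 None->14 [EMPTY]
step 3: bank3 None->9 [EMPTY]
step 4: bank5 None->3 [EMPTY]
step 5: bank3 9->9 [HIT]
step 6: bank5 3->12 [CONFLICT]
step 7: bank6 14->2 [CONFLICT]
step 8: bank3 9->9 [HIT]
step 9: bank2 None->9 [EMPTY]
step 10: bank3 9->8 [CONFLICT]
step 11: bank2 9->9 [HIT]
step 12: bank1 11->0 [CONFLICT]

TRACE = E,H,E,E,E,H,C,C,H,E,C,H,C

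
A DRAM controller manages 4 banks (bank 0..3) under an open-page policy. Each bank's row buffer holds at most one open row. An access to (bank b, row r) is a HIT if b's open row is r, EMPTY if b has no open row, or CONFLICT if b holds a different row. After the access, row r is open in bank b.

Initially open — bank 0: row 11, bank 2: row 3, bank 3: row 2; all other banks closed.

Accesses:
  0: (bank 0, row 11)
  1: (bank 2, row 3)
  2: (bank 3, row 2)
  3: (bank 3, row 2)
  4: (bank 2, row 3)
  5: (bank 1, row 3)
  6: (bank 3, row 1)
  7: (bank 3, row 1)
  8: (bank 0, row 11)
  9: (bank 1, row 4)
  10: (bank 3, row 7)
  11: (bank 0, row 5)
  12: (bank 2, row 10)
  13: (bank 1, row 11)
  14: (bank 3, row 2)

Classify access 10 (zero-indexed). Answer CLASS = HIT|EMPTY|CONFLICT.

0: bank 0 row 11 — prev 11 → HIT
1: bank 2 row 3 — prev 3 → HIT
2: bank 3 row 2 — prev 2 → HIT
3: bank 3 row 2 — prev 2 → HIT
4: bank 2 row 3 — prev 3 → HIT
5: bank 1 row 3 — prev None → EMPTY
6: bank 3 row 1 — prev 2 → CONFLICT
7: bank 3 row 1 — prev 1 → HIT
8: bank 0 row 11 — prev 11 → HIT
9: bank 1 row 4 — prev 3 → CONFLICT
10: bank 3 row 7 — prev 1 → CONFLICT
11: bank 0 row 5 — prev 11 → CONFLICT
12: bank 2 row 10 — prev 3 → CONFLICT
13: bank 1 row 11 — prev 4 → CONFLICT
14: bank 3 row 2 — prev 7 → CONFLICT

CLASS = CONFLICT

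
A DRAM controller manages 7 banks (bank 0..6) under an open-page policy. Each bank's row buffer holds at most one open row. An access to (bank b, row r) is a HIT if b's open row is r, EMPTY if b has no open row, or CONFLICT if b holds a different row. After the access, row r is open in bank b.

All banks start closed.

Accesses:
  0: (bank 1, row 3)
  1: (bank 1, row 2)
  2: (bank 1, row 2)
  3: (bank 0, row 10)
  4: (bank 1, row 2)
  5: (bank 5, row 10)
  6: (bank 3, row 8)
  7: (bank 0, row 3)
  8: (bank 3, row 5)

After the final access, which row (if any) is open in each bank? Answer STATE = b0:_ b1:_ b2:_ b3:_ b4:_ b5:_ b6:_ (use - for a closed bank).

  [0] b1 r3: no row ⇒ E
  [1] b1 r2: had r3 ⇒ C
  [2] b1 r2: had r2 ⇒ H
  [3] b0 r10: no row ⇒ E
  [4] b1 r2: had r2 ⇒ H
  [5] b5 r10: no row ⇒ E
  [6] b3 r8: no row ⇒ E
  [7] b0 r3: had r10 ⇒ C
  [8] b3 r5: had r8 ⇒ C

STATE = b0:3 b1:2 b2:- b3:5 b4:- b5:10 b6:-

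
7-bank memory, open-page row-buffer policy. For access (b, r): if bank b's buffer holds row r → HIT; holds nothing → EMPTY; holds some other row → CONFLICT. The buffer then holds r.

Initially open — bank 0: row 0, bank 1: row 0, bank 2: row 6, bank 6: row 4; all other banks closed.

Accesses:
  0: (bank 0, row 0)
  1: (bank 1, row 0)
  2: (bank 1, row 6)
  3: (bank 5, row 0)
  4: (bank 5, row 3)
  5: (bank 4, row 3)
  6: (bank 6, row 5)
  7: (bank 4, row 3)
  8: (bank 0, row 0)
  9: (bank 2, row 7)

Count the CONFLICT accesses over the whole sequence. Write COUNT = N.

  [0] b0 r0: had r0 ⇒ H
  [1] b1 r0: had r0 ⇒ H
  [2] b1 r6: had r0 ⇒ C
  [3] b5 r0: no row ⇒ E
  [4] b5 r3: had r0 ⇒ C
  [5] b4 r3: no row ⇒ E
  [6] b6 r5: had r4 ⇒ C
  [7] b4 r3: had r3 ⇒ H
  [8] b0 r0: had r0 ⇒ H
  [9] b2 r7: had r6 ⇒ C

COUNT = 4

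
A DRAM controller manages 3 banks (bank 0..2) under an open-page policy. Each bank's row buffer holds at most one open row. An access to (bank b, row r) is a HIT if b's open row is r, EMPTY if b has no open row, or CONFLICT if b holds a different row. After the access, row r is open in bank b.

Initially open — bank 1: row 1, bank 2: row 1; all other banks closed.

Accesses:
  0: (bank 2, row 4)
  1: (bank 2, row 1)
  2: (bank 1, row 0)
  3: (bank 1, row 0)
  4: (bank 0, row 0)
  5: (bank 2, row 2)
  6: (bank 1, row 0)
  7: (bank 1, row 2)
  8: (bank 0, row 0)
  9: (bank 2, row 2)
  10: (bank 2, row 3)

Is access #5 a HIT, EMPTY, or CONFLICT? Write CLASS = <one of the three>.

step 0: bank2 1->4 [CONFLICT]
step 1: bank2 4->1 [CONFLICT]
step 2: bank1 1->0 [CONFLICT]
step 3: bank1 0->0 [HIT]
step 4: bank0 None->0 [EMPTY]
step 5: bank2 1->2 [CONFLICT]
step 6: bank1 0->0 [HIT]
step 7: bank1 0->2 [CONFLICT]
step 8: bank0 0->0 [HIT]
step 9: bank2 2->2 [HIT]
step 10: bank2 2->3 [CONFLICT]

CLASS = CONFLICT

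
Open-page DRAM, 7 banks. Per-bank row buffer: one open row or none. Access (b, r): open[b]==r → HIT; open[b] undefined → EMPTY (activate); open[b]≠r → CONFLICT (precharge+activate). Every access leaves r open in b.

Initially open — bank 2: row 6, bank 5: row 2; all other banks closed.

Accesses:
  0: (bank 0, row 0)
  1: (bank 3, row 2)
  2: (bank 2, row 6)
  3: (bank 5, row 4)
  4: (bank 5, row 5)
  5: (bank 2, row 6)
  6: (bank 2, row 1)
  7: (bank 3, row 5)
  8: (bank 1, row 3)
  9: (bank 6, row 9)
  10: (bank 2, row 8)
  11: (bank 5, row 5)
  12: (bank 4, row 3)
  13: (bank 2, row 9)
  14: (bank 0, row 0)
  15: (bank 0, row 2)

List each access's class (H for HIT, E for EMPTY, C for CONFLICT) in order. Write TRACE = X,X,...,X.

TRACE = E,E,H,C,C,H,C,C,E,E,C,H,E,C,H,C

step 0: bank0 None->0 [EMPTY]
step 1: bank3 None->2 [EMPTY]
step 2: bank2 6->6 [HIT]
step 3: bank5 2->4 [CONFLICT]
step 4: bank5 4->5 [CONFLICT]
step 5: bank2 6->6 [HIT]
step 6: bank2 6->1 [CONFLICT]
step 7: bank3 2->5 [CONFLICT]
step 8: bank1 None->3 [EMPTY]
step 9: bank6 None->9 [EMPTY]
step 10: bank2 1->8 [CONFLICT]
step 11: bank5 5->5 [HIT]
step 12: bank4 None->3 [EMPTY]
step 13: bank2 8->9 [CONFLICT]
step 14: bank0 0->0 [HIT]
step 15: bank0 0->2 [CONFLICT]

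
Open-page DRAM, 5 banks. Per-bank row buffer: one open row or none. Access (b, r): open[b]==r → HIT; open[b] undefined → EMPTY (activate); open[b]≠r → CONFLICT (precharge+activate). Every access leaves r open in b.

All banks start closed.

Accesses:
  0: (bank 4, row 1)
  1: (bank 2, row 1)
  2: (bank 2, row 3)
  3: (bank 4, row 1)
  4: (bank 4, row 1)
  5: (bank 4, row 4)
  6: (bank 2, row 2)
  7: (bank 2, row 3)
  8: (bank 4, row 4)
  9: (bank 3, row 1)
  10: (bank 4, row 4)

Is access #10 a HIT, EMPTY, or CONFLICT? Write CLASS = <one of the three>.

step 0: bank4 None->1 [EMPTY]
step 1: bank2 None->1 [EMPTY]
step 2: bank2 1->3 [CONFLICT]
step 3: bank4 1->1 [HIT]
step 4: bank4 1->1 [HIT]
step 5: bank4 1->4 [CONFLICT]
step 6: bank2 3->2 [CONFLICT]
step 7: bank2 2->3 [CONFLICT]
step 8: bank4 4->4 [HIT]
step 9: bank3 None->1 [EMPTY]
step 10: bank4 4->4 [HIT]

CLASS = HIT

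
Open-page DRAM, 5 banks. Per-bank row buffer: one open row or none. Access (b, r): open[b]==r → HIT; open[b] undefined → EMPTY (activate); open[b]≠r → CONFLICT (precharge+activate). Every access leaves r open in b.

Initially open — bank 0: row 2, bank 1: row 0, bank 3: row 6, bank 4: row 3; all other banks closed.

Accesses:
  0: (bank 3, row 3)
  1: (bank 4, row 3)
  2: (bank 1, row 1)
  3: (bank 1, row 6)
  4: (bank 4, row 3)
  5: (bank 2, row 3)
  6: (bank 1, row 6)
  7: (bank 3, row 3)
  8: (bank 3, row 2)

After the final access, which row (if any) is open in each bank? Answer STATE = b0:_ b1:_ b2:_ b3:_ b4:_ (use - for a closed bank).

0: bank 3 row 3 — prev 6 → CONFLICT
1: bank 4 row 3 — prev 3 → HIT
2: bank 1 row 1 — prev 0 → CONFLICT
3: bank 1 row 6 — prev 1 → CONFLICT
4: bank 4 row 3 — prev 3 → HIT
5: bank 2 row 3 — prev None → EMPTY
6: bank 1 row 6 — prev 6 → HIT
7: bank 3 row 3 — prev 3 → HIT
8: bank 3 row 2 — prev 3 → CONFLICT

STATE = b0:2 b1:6 b2:3 b3:2 b4:3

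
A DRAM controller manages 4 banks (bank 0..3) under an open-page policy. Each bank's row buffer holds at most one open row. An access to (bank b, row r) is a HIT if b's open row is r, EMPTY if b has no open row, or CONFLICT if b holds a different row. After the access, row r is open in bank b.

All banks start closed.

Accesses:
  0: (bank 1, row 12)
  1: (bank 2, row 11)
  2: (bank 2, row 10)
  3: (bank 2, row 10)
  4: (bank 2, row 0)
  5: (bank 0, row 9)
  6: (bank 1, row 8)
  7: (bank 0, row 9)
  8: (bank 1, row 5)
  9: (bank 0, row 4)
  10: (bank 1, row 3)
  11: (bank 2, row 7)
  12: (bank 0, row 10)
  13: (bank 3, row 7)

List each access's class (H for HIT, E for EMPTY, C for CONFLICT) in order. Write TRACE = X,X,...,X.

0: bank 1 row 12 — prev None → EMPTY
1: bank 2 row 11 — prev None → EMPTY
2: bank 2 row 10 — prev 11 → CONFLICT
3: bank 2 row 10 — prev 10 → HIT
4: bank 2 row 0 — prev 10 → CONFLICT
5: bank 0 row 9 — prev None → EMPTY
6: bank 1 row 8 — prev 12 → CONFLICT
7: bank 0 row 9 — prev 9 → HIT
8: bank 1 row 5 — prev 8 → CONFLICT
9: bank 0 row 4 — prev 9 → CONFLICT
10: bank 1 row 3 — prev 5 → CONFLICT
11: bank 2 row 7 — prev 0 → CONFLICT
12: bank 0 row 10 — prev 4 → CONFLICT
13: bank 3 row 7 — prev None → EMPTY

TRACE = E,E,C,H,C,E,C,H,C,C,C,C,C,E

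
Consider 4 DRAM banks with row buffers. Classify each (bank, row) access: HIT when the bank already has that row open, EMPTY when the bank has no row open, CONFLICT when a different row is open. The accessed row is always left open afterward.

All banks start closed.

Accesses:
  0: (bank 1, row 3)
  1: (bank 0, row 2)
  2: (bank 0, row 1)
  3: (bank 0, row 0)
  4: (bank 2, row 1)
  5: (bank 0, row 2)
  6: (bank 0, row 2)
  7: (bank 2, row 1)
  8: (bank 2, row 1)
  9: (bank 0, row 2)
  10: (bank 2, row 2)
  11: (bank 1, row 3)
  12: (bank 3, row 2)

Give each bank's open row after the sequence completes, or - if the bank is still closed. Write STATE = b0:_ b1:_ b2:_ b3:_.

  [0] b1 r3: no row ⇒ E
  [1] b0 r2: no row ⇒ E
  [2] b0 r1: had r2 ⇒ C
  [3] b0 r0: had r1 ⇒ C
  [4] b2 r1: no row ⇒ E
  [5] b0 r2: had r0 ⇒ C
  [6] b0 r2: had r2 ⇒ H
  [7] b2 r1: had r1 ⇒ H
  [8] b2 r1: had r1 ⇒ H
  [9] b0 r2: had r2 ⇒ H
  [10] b2 r2: had r1 ⇒ C
  [11] b1 r3: had r3 ⇒ H
  [12] b3 r2: no row ⇒ E

STATE = b0:2 b1:3 b2:2 b3:2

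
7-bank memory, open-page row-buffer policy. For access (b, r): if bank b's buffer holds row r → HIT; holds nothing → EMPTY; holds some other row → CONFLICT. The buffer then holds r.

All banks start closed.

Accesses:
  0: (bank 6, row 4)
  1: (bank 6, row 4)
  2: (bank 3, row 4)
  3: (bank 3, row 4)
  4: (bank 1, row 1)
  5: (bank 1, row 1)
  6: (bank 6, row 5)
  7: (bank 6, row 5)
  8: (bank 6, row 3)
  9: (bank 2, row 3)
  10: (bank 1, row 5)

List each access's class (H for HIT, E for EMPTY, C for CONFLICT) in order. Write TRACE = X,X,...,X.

TRACE = E,H,E,H,E,H,C,H,C,E,C

#0 (6,4) E
#1 (6,4) H  (was 4)
#2 (3,4) E
#3 (3,4) H  (was 4)
#4 (1,1) E
#5 (1,1) H  (was 1)
#6 (6,5) C  (was 4)
#7 (6,5) H  (was 5)
#8 (6,3) C  (was 5)
#9 (2,3) E
#10 (1,5) C  (was 1)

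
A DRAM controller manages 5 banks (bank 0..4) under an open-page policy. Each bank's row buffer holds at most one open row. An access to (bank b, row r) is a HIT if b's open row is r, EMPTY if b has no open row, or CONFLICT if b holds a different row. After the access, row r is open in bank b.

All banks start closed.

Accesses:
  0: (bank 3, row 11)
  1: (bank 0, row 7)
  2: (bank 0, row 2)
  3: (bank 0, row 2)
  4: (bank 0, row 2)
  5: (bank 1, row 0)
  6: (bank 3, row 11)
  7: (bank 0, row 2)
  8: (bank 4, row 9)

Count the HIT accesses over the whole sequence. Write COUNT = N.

COUNT = 4

#0 (3,11) E
#1 (0,7) E
#2 (0,2) C  (was 7)
#3 (0,2) H  (was 2)
#4 (0,2) H  (was 2)
#5 (1,0) E
#6 (3,11) H  (was 11)
#7 (0,2) H  (was 2)
#8 (4,9) E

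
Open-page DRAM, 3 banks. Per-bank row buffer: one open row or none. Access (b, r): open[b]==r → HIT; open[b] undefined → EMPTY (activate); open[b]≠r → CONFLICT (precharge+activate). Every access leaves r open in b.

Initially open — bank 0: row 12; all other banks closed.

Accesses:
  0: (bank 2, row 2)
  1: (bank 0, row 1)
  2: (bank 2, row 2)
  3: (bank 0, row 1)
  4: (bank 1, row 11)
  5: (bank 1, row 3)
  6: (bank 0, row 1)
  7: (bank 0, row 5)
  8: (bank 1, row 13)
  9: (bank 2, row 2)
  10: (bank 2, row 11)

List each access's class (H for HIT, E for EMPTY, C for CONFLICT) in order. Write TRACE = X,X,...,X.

#0 (2,2) E
#1 (0,1) C  (was 12)
#2 (2,2) H  (was 2)
#3 (0,1) H  (was 1)
#4 (1,11) E
#5 (1,3) C  (was 11)
#6 (0,1) H  (was 1)
#7 (0,5) C  (was 1)
#8 (1,13) C  (was 3)
#9 (2,2) H  (was 2)
#10 (2,11) C  (was 2)

TRACE = E,C,H,H,E,C,H,C,C,H,C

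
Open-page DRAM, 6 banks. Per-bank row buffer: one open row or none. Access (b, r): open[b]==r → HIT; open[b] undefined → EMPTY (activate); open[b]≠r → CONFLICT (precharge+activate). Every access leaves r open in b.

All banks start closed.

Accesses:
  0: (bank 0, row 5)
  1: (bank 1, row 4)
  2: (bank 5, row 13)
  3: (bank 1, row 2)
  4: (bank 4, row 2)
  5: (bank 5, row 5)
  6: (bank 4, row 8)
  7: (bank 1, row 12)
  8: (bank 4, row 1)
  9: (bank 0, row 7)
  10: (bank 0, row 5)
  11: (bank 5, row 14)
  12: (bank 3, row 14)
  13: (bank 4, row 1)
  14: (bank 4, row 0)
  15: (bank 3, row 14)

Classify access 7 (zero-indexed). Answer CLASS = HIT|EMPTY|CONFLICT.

step 0: bank0 None->5 [EMPTY]
step 1: bank1 None->4 [EMPTY]
step 2: bank5 None->13 [EMPTY]
step 3: bank1 4->2 [CONFLICT]
step 4: bank4 None->2 [EMPTY]
step 5: bank5 13->5 [CONFLICT]
step 6: bank4 2->8 [CONFLICT]
step 7: bank1 2->12 [CONFLICT]
step 8: bank4 8->1 [CONFLICT]
step 9: bank0 5->7 [CONFLICT]
step 10: bank0 7->5 [CONFLICT]
step 11: bank5 5->14 [CONFLICT]
step 12: bank3 None->14 [EMPTY]
step 13: bank4 1->1 [HIT]
step 14: bank4 1->0 [CONFLICT]
step 15: bank3 14->14 [HIT]

CLASS = CONFLICT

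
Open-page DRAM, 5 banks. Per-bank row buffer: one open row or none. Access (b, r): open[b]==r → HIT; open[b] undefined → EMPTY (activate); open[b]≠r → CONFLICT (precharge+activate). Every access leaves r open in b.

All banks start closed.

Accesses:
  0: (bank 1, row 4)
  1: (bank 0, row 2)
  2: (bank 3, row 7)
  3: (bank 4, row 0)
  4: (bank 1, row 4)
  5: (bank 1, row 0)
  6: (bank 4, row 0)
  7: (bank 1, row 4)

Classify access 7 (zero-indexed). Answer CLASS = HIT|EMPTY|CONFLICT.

CLASS = CONFLICT

0: bank 1 row 4 — prev None → EMPTY
1: bank 0 row 2 — prev None → EMPTY
2: bank 3 row 7 — prev None → EMPTY
3: bank 4 row 0 — prev None → EMPTY
4: bank 1 row 4 — prev 4 → HIT
5: bank 1 row 0 — prev 4 → CONFLICT
6: bank 4 row 0 — prev 0 → HIT
7: bank 1 row 4 — prev 0 → CONFLICT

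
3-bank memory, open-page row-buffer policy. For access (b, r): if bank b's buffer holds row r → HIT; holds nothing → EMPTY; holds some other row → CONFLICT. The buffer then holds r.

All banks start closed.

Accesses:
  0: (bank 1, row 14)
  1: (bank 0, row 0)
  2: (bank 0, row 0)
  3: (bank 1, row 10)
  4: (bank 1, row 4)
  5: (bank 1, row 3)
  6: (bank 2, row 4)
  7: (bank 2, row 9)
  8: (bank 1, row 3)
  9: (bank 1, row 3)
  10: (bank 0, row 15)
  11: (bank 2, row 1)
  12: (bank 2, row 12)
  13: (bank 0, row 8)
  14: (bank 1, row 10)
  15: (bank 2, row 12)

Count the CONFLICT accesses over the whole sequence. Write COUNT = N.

COUNT = 9

  [0] b1 r14: no row ⇒ E
  [1] b0 r0: no row ⇒ E
  [2] b0 r0: had r0 ⇒ H
  [3] b1 r10: had r14 ⇒ C
  [4] b1 r4: had r10 ⇒ C
  [5] b1 r3: had r4 ⇒ C
  [6] b2 r4: no row ⇒ E
  [7] b2 r9: had r4 ⇒ C
  [8] b1 r3: had r3 ⇒ H
  [9] b1 r3: had r3 ⇒ H
  [10] b0 r15: had r0 ⇒ C
  [11] b2 r1: had r9 ⇒ C
  [12] b2 r12: had r1 ⇒ C
  [13] b0 r8: had r15 ⇒ C
  [14] b1 r10: had r3 ⇒ C
  [15] b2 r12: had r12 ⇒ H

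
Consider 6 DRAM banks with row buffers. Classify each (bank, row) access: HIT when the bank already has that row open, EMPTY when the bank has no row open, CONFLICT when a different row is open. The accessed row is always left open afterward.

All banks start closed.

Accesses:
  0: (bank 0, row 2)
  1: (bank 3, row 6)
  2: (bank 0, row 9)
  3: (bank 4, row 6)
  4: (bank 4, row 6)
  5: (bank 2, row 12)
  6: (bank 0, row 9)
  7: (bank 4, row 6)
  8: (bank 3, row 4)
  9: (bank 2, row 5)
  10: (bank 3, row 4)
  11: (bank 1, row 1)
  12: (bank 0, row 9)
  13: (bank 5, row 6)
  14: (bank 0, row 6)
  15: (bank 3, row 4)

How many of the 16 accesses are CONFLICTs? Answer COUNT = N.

COUNT = 4

step 0: bank0 None->2 [EMPTY]
step 1: bank3 None->6 [EMPTY]
step 2: bank0 2->9 [CONFLICT]
step 3: bank4 None->6 [EMPTY]
step 4: bank4 6->6 [HIT]
step 5: bank2 None->12 [EMPTY]
step 6: bank0 9->9 [HIT]
step 7: bank4 6->6 [HIT]
step 8: bank3 6->4 [CONFLICT]
step 9: bank2 12->5 [CONFLICT]
step 10: bank3 4->4 [HIT]
step 11: bank1 None->1 [EMPTY]
step 12: bank0 9->9 [HIT]
step 13: bank5 None->6 [EMPTY]
step 14: bank0 9->6 [CONFLICT]
step 15: bank3 4->4 [HIT]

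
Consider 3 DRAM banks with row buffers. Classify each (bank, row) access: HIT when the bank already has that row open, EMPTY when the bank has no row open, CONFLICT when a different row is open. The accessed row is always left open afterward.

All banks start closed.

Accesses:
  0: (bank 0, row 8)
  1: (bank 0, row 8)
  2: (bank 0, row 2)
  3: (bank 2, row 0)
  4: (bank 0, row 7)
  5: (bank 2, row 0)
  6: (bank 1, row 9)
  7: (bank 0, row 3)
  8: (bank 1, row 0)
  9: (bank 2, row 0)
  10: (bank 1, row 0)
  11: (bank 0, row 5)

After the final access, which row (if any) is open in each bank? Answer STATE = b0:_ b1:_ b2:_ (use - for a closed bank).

#0 (0,8) E
#1 (0,8) H  (was 8)
#2 (0,2) C  (was 8)
#3 (2,0) E
#4 (0,7) C  (was 2)
#5 (2,0) H  (was 0)
#6 (1,9) E
#7 (0,3) C  (was 7)
#8 (1,0) C  (was 9)
#9 (2,0) H  (was 0)
#10 (1,0) H  (was 0)
#11 (0,5) C  (was 3)

STATE = b0:5 b1:0 b2:0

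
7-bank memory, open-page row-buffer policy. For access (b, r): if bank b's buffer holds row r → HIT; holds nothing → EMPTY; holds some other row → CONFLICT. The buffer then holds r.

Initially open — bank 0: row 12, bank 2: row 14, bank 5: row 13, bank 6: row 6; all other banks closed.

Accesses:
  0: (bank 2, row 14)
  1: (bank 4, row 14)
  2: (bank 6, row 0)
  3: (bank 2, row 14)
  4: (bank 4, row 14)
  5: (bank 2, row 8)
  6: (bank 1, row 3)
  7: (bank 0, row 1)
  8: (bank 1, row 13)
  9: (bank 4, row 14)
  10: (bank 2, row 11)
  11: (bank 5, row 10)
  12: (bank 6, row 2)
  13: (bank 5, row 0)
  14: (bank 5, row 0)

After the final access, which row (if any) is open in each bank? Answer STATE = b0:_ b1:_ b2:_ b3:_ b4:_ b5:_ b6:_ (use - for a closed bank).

#0 (2,14) H  (was 14)
#1 (4,14) E
#2 (6,0) C  (was 6)
#3 (2,14) H  (was 14)
#4 (4,14) H  (was 14)
#5 (2,8) C  (was 14)
#6 (1,3) E
#7 (0,1) C  (was 12)
#8 (1,13) C  (was 3)
#9 (4,14) H  (was 14)
#10 (2,11) C  (was 8)
#11 (5,10) C  (was 13)
#12 (6,2) C  (was 0)
#13 (5,0) C  (was 10)
#14 (5,0) H  (was 0)

STATE = b0:1 b1:13 b2:11 b3:- b4:14 b5:0 b6:2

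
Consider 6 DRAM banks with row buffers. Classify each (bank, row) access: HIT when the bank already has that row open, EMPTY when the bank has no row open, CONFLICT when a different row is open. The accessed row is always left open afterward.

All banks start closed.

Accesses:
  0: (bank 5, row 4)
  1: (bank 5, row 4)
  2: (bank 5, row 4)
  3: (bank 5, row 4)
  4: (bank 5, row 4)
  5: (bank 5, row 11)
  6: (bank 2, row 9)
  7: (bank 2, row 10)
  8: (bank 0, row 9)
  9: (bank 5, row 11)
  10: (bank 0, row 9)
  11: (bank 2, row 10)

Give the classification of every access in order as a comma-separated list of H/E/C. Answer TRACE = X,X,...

TRACE = E,H,H,H,H,C,E,C,E,H,H,H

#0 (5,4) E
#1 (5,4) H  (was 4)
#2 (5,4) H  (was 4)
#3 (5,4) H  (was 4)
#4 (5,4) H  (was 4)
#5 (5,11) C  (was 4)
#6 (2,9) E
#7 (2,10) C  (was 9)
#8 (0,9) E
#9 (5,11) H  (was 11)
#10 (0,9) H  (was 9)
#11 (2,10) H  (was 10)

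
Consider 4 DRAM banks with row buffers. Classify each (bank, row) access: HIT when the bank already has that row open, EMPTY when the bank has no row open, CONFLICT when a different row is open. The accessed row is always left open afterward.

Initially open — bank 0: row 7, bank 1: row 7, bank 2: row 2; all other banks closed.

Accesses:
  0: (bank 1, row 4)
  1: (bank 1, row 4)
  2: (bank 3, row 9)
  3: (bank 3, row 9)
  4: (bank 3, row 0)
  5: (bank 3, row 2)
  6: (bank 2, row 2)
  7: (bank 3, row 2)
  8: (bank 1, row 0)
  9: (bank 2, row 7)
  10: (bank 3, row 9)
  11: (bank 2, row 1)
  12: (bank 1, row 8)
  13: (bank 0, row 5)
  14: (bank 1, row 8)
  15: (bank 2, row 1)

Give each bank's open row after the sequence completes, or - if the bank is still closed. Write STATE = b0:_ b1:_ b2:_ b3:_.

#0 (1,4) C  (was 7)
#1 (1,4) H  (was 4)
#2 (3,9) E
#3 (3,9) H  (was 9)
#4 (3,0) C  (was 9)
#5 (3,2) C  (was 0)
#6 (2,2) H  (was 2)
#7 (3,2) H  (was 2)
#8 (1,0) C  (was 4)
#9 (2,7) C  (was 2)
#10 (3,9) C  (was 2)
#11 (2,1) C  (was 7)
#12 (1,8) C  (was 0)
#13 (0,5) C  (was 7)
#14 (1,8) H  (was 8)
#15 (2,1) H  (was 1)

STATE = b0:5 b1:8 b2:1 b3:9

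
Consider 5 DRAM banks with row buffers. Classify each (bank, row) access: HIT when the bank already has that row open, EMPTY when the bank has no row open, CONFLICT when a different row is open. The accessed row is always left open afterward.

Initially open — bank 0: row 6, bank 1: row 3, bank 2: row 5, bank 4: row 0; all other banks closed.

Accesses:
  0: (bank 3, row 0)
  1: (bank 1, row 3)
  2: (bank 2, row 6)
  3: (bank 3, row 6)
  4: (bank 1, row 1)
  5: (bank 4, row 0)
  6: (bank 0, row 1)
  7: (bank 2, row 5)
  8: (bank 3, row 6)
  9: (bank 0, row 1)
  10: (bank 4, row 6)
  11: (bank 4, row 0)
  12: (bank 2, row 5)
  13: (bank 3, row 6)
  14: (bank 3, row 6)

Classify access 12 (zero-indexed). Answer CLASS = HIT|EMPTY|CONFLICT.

CLASS = HIT

0: bank 3 row 0 — prev None → EMPTY
1: bank 1 row 3 — prev 3 → HIT
2: bank 2 row 6 — prev 5 → CONFLICT
3: bank 3 row 6 — prev 0 → CONFLICT
4: bank 1 row 1 — prev 3 → CONFLICT
5: bank 4 row 0 — prev 0 → HIT
6: bank 0 row 1 — prev 6 → CONFLICT
7: bank 2 row 5 — prev 6 → CONFLICT
8: bank 3 row 6 — prev 6 → HIT
9: bank 0 row 1 — prev 1 → HIT
10: bank 4 row 6 — prev 0 → CONFLICT
11: bank 4 row 0 — prev 6 → CONFLICT
12: bank 2 row 5 — prev 5 → HIT
13: bank 3 row 6 — prev 6 → HIT
14: bank 3 row 6 — prev 6 → HIT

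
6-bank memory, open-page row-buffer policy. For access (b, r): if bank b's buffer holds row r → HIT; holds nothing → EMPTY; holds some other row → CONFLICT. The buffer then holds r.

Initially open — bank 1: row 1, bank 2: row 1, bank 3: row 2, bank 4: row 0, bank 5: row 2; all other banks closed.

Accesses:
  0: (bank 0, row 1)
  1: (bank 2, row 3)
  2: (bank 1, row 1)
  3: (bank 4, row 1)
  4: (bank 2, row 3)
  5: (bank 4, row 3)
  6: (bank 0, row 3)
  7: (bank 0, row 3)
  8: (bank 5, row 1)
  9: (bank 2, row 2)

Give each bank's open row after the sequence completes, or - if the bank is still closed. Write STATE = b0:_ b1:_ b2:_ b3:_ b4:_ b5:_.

STATE = b0:3 b1:1 b2:2 b3:2 b4:3 b5:1

step 0: bank0 None->1 [EMPTY]
step 1: bank2 1->3 [CONFLICT]
step 2: bank1 1->1 [HIT]
step 3: bank4 0->1 [CONFLICT]
step 4: bank2 3->3 [HIT]
step 5: bank4 1->3 [CONFLICT]
step 6: bank0 1->3 [CONFLICT]
step 7: bank0 3->3 [HIT]
step 8: bank5 2->1 [CONFLICT]
step 9: bank2 3->2 [CONFLICT]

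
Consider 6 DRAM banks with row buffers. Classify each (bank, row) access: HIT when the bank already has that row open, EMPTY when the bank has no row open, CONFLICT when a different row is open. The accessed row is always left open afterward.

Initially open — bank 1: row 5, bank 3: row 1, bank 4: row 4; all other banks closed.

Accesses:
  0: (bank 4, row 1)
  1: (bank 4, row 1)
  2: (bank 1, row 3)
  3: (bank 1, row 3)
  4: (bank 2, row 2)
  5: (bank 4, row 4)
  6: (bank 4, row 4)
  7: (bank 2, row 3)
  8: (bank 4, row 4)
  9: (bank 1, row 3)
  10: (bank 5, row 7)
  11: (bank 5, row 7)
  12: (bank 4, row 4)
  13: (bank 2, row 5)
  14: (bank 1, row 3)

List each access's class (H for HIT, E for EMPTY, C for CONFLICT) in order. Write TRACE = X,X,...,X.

  [0] b4 r1: had r4 ⇒ C
  [1] b4 r1: had r1 ⇒ H
  [2] b1 r3: had r5 ⇒ C
  [3] b1 r3: had r3 ⇒ H
  [4] b2 r2: no row ⇒ E
  [5] b4 r4: had r1 ⇒ C
  [6] b4 r4: had r4 ⇒ H
  [7] b2 r3: had r2 ⇒ C
  [8] b4 r4: had r4 ⇒ H
  [9] b1 r3: had r3 ⇒ H
  [10] b5 r7: no row ⇒ E
  [11] b5 r7: had r7 ⇒ H
  [12] b4 r4: had r4 ⇒ H
  [13] b2 r5: had r3 ⇒ C
  [14] b1 r3: had r3 ⇒ H

TRACE = C,H,C,H,E,C,H,C,H,H,E,H,H,C,H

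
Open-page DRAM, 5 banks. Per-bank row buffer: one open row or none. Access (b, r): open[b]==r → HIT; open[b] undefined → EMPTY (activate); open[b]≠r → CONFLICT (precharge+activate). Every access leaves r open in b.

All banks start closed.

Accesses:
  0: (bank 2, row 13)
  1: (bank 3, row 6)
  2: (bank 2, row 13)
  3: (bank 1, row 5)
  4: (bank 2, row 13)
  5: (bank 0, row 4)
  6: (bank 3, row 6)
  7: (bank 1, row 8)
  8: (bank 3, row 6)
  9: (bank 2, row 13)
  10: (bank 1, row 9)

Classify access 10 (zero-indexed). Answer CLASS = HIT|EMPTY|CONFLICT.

step 0: bank2 None->13 [EMPTY]
step 1: bank3 None->6 [EMPTY]
step 2: bank2 13->13 [HIT]
step 3: bank1 None->5 [EMPTY]
step 4: bank2 13->13 [HIT]
step 5: bank0 None->4 [EMPTY]
step 6: bank3 6->6 [HIT]
step 7: bank1 5->8 [CONFLICT]
step 8: bank3 6->6 [HIT]
step 9: bank2 13->13 [HIT]
step 10: bank1 8->9 [CONFLICT]

CLASS = CONFLICT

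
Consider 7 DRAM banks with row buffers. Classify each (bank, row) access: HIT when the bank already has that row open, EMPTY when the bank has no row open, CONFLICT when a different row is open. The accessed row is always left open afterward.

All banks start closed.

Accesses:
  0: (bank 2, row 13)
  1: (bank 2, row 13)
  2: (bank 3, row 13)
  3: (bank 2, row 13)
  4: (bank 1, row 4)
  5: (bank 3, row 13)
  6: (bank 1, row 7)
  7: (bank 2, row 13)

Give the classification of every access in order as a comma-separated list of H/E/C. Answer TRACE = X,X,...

TRACE = E,H,E,H,E,H,C,H

#0 (2,13) E
#1 (2,13) H  (was 13)
#2 (3,13) E
#3 (2,13) H  (was 13)
#4 (1,4) E
#5 (3,13) H  (was 13)
#6 (1,7) C  (was 4)
#7 (2,13) H  (was 13)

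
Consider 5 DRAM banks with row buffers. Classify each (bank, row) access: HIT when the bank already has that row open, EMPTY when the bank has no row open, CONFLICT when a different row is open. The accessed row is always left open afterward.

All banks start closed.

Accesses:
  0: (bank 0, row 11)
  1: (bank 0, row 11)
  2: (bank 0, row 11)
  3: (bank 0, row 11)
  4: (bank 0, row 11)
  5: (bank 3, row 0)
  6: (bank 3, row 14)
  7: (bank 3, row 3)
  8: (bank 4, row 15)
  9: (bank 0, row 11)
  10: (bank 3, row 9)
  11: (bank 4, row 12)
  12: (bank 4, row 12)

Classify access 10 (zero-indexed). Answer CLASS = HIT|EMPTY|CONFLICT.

CLASS = CONFLICT

step 0: bank0 None->11 [EMPTY]
step 1: bank0 11->11 [HIT]
step 2: bank0 11->11 [HIT]
step 3: bank0 11->11 [HIT]
step 4: bank0 11->11 [HIT]
step 5: bank3 None->0 [EMPTY]
step 6: bank3 0->14 [CONFLICT]
step 7: bank3 14->3 [CONFLICT]
step 8: bank4 None->15 [EMPTY]
step 9: bank0 11->11 [HIT]
step 10: bank3 3->9 [CONFLICT]
step 11: bank4 15->12 [CONFLICT]
step 12: bank4 12->12 [HIT]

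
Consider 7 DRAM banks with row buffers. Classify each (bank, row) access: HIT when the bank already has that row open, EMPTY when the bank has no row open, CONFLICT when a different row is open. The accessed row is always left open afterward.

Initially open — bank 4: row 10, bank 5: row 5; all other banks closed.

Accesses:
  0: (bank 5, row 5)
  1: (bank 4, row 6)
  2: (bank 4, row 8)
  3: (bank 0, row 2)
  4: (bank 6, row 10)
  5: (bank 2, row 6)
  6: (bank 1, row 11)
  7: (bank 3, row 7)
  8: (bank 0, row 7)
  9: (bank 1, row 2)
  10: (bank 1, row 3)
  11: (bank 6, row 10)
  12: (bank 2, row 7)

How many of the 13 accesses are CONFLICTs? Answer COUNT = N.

COUNT = 6

0: bank 5 row 5 — prev 5 → HIT
1: bank 4 row 6 — prev 10 → CONFLICT
2: bank 4 row 8 — prev 6 → CONFLICT
3: bank 0 row 2 — prev None → EMPTY
4: bank 6 row 10 — prev None → EMPTY
5: bank 2 row 6 — prev None → EMPTY
6: bank 1 row 11 — prev None → EMPTY
7: bank 3 row 7 — prev None → EMPTY
8: bank 0 row 7 — prev 2 → CONFLICT
9: bank 1 row 2 — prev 11 → CONFLICT
10: bank 1 row 3 — prev 2 → CONFLICT
11: bank 6 row 10 — prev 10 → HIT
12: bank 2 row 7 — prev 6 → CONFLICT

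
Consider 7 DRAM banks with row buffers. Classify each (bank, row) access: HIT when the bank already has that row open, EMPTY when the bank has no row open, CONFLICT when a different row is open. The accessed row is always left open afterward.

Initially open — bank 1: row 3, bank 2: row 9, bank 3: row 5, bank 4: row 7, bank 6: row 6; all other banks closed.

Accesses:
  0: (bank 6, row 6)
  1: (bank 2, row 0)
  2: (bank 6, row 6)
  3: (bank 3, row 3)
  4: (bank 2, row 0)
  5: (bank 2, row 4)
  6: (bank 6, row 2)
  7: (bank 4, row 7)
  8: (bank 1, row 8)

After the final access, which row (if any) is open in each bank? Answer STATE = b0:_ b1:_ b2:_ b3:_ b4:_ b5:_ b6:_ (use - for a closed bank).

0: bank 6 row 6 — prev 6 → HIT
1: bank 2 row 0 — prev 9 → CONFLICT
2: bank 6 row 6 — prev 6 → HIT
3: bank 3 row 3 — prev 5 → CONFLICT
4: bank 2 row 0 — prev 0 → HIT
5: bank 2 row 4 — prev 0 → CONFLICT
6: bank 6 row 2 — prev 6 → CONFLICT
7: bank 4 row 7 — prev 7 → HIT
8: bank 1 row 8 — prev 3 → CONFLICT

STATE = b0:- b1:8 b2:4 b3:3 b4:7 b5:- b6:2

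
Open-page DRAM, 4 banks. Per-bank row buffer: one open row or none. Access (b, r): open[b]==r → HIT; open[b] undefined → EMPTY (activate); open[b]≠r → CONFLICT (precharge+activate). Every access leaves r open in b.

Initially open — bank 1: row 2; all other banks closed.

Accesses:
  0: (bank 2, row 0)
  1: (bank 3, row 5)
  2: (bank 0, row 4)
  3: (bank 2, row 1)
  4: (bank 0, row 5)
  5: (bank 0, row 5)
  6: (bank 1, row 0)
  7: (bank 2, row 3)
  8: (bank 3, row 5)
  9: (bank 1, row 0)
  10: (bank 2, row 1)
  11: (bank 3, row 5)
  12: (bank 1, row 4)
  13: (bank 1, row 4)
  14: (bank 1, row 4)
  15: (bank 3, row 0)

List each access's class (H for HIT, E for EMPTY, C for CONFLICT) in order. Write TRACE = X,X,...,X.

0: bank 2 row 0 — prev None → EMPTY
1: bank 3 row 5 — prev None → EMPTY
2: bank 0 row 4 — prev None → EMPTY
3: bank 2 row 1 — prev 0 → CONFLICT
4: bank 0 row 5 — prev 4 → CONFLICT
5: bank 0 row 5 — prev 5 → HIT
6: bank 1 row 0 — prev 2 → CONFLICT
7: bank 2 row 3 — prev 1 → CONFLICT
8: bank 3 row 5 — prev 5 → HIT
9: bank 1 row 0 — prev 0 → HIT
10: bank 2 row 1 — prev 3 → CONFLICT
11: bank 3 row 5 — prev 5 → HIT
12: bank 1 row 4 — prev 0 → CONFLICT
13: bank 1 row 4 — prev 4 → HIT
14: bank 1 row 4 — prev 4 → HIT
15: bank 3 row 0 — prev 5 → CONFLICT

TRACE = E,E,E,C,C,H,C,C,H,H,C,H,C,H,H,C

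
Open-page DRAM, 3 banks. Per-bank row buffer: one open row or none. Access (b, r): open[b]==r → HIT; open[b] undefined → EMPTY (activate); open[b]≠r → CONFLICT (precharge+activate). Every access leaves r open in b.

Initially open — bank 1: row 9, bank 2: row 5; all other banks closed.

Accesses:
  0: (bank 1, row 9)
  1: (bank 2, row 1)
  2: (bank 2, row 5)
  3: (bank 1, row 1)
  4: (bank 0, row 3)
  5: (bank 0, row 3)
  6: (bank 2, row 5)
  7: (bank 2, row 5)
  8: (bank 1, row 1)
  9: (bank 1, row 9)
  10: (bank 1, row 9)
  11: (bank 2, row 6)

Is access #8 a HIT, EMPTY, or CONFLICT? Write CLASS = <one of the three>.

  [0] b1 r9: had r9 ⇒ H
  [1] b2 r1: had r5 ⇒ C
  [2] b2 r5: had r1 ⇒ C
  [3] b1 r1: had r9 ⇒ C
  [4] b0 r3: no row ⇒ E
  [5] b0 r3: had r3 ⇒ H
  [6] b2 r5: had r5 ⇒ H
  [7] b2 r5: had r5 ⇒ H
  [8] b1 r1: had r1 ⇒ H
  [9] b1 r9: had r1 ⇒ C
  [10] b1 r9: had r9 ⇒ H
  [11] b2 r6: had r5 ⇒ C

CLASS = HIT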